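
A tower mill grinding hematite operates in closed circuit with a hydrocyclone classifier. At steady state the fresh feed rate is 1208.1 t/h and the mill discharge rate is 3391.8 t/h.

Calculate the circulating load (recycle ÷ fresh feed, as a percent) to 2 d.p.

CL = 180.75 %

Steady state: M = F + R.
R = M − F = 3391.8 − 1208.1 = 2183.7 t/h
CL = 100·R/F = 100·2183.7/1208.1 = 180.75 %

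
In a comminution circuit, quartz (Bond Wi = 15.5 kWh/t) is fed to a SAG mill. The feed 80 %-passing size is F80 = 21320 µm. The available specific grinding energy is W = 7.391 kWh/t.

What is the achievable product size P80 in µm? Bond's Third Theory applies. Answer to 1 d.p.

W_Bond = 10·Wi·(1/√P₈₀ − 1/√F₈₀)
⇒ 1/√P80 = W/(10·Wi) + 1/√F80
  = 7.3910/(10·15.5) + 1/√21320 = 0.047684 + 0.006849 = 0.054533
P80 = (1/0.054533)² = 18.3377² = 336.27 µm

P80 = 336.3 µm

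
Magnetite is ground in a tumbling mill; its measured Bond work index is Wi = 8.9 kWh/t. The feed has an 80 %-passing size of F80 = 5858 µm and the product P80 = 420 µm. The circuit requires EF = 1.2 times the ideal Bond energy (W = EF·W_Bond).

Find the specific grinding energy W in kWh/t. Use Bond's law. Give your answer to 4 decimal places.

W = 10·Wi·(P80^(-½) − F80^(-½))
1/√420 = 0.048795;  1/√5858 = 0.013065
W = 10·8.9·(0.048795 − 0.013065) = 3.1799 kWh/t
With EF = 1.2: W = 3.1799·1.2 = 3.8159 kWh/t

W = 3.8159 kWh/t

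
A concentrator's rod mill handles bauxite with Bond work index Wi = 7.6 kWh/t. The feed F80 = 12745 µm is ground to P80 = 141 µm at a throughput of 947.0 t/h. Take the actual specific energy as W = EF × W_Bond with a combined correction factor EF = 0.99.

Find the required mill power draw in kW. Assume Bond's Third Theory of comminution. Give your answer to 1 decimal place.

P = 5369.4 kW

Bond: W = 10·Wi·(1/√P80 − 1/√F80)
W = 10·7.6·(1/√141 − 1/√12745) = 10·7.6·(0.075357) = 5.7272 kWh/t
With EF = 0.99: W = 5.7272·0.99 = 5.6699 kWh/t
P = W·T = 5.6699·947.0 = 5369.4 kW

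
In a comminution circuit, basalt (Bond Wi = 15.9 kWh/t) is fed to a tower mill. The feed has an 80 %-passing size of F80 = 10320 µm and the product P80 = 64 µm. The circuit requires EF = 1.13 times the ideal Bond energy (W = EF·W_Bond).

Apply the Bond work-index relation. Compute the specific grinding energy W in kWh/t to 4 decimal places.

W = 20.6901 kWh/t

W_Bond = 10·Wi·(1/√P₈₀ − 1/√F₈₀)
1/√64 = 0.125000;  1/√10320 = 0.009844
W = 10·15.9·(0.125000 − 0.009844) = 18.3098 kWh/t
W_actual = 1.13 × 18.3098 = 20.6901 kWh/t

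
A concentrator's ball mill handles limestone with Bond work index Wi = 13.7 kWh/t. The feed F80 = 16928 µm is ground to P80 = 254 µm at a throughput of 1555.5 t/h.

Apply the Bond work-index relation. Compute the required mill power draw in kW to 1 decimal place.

W = 10·Wi·[P80^(−½) − F80^(−½)]
W = 10·13.7·(1/√254 − 1/√16928) = 10·13.7·(0.055060) = 7.5432 kWh/t
Mill draw = 7.5432 × 1555.5 = 11733.4 kW

P = 11733.4 kW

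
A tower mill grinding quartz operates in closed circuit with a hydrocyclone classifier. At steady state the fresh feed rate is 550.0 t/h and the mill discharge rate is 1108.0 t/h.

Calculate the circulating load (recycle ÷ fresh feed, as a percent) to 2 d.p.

CL = 101.45 %

Discharge = new feed + return, hence
R = M − F = 1108.0 − 550.0 = 558.0 t/h
CL = 100·R/F = 100·558.0/550.0 = 101.45 %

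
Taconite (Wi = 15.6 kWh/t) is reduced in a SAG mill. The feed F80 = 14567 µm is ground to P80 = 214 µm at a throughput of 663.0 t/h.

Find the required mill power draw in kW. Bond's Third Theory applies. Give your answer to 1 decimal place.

P = 6213.2 kW

Bond:  W = 10 Wi (1/√P − 1/√F)
W = 10·15.6·(1/√214 − 1/√14567) = 10·15.6·(0.060073) = 9.3714 kWh/t
Mill draw = 9.3714 × 663.0 = 6213.2 kW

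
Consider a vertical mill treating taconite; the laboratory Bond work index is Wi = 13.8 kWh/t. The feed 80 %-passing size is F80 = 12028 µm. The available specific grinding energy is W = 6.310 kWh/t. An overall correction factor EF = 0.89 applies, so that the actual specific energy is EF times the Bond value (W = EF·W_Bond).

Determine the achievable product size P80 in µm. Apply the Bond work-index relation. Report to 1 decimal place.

W = 10·Wi·[P80^(−½) − F80^(−½)]
W_Bond = W / EF = 6.310 / 0.89 = 7.0899 kWh/t
P80^-0.5 = F80^-0.5 + W_Bond/(10 Wi)
  = 7.0899/(10·13.8) + 1/√12028 = 0.051376 + 0.009118 = 0.060494
P80 = (1/0.060494)² = 16.5305² = 273.26 µm

P80 = 273.3 µm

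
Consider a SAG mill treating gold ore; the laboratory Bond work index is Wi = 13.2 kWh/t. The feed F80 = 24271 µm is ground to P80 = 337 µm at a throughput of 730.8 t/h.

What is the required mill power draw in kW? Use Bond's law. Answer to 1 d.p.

Bond: W = 10·Wi·(1/√P80 − 1/√F80)
W = 10·13.2·(1/√337 − 1/√24271) = 10·13.2·(0.048055) = 6.3432 kWh/t
P = W·T = 6.3432·730.8 = 4635.6 kW

P = 4635.6 kW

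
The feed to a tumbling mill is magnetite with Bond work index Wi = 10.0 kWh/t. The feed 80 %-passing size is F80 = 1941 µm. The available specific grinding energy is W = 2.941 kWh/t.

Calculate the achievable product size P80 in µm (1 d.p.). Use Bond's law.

P80 = 368.3 µm

Bond:  W = 10 Wi (1/√P − 1/√F)
⇒ 1/√P80 = W/(10 Wi) + 1/√F80
  = 2.9410/(10·10.0) + 1/√1941 = 0.029410 + 0.022698 = 0.052108
P80 = (1/0.052108)² = 19.1909² = 368.29 µm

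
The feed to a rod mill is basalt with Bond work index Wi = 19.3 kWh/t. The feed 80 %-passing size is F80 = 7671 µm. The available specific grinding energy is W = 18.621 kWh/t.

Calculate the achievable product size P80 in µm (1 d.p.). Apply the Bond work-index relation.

P80 = 85.9 µm

W = 10 Wi (1/√P80 − 1/√F80)  [Bond]
⇒ 1/√P80 = W/(10 Wi) + 1/√F80
  = 18.6210/(10·19.3) + 1/√7671 = 0.096482 + 0.011418 = 0.107899
P80 = (1/0.107899)² = 9.2679² = 85.89 µm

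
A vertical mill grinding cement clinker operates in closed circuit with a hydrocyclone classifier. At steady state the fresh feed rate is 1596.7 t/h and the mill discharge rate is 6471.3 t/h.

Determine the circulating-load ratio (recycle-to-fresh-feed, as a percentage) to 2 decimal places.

Discharge = new feed + return, hence
R = M − F = 6471.3 − 1596.7 = 4874.6 t/h
CL = 100·R/F = 100·4874.6/1596.7 = 305.29 %

CL = 305.29 %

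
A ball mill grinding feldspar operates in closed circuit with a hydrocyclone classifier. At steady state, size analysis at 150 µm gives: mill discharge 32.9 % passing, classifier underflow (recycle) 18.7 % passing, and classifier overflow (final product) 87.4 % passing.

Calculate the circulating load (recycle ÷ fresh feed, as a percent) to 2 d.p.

CL = 383.80 %

Let r = R/F. Size balance at 150 µm:
d + r·d = r·u + o → r(d−u) = o−d
r = (87.4 − 32.9)/(32.9 − 18.7) = 54.5/14.2 = 3.8380
CL = 100·r = 383.80 %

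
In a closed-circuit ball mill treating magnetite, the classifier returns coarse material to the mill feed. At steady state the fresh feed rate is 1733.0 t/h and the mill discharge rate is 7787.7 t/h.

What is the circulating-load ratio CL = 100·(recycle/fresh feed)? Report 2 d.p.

Steady state: M = F + R.
R = M − F = 7787.7 − 1733.0 = 6054.7 t/h
CL = 100·R/F = 100·6054.7/1733.0 = 349.38 %

CL = 349.38 %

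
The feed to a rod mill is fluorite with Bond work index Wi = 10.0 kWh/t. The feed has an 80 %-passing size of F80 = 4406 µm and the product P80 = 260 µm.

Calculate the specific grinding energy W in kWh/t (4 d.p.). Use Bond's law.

Bond: W = 10·Wi·(1/√P80 − 1/√F80)
1/√260 = 0.062017;  1/√4406 = 0.015065
W = 10·10.0·(0.062017 − 0.015065) = 4.6952 kWh/t

W = 4.6952 kWh/t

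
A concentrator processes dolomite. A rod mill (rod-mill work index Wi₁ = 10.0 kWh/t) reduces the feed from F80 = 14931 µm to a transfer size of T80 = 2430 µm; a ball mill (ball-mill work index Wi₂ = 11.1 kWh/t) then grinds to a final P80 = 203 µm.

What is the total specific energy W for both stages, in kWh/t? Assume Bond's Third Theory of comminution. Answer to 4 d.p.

W = 10 Wi / √P80 − 10 Wi / √F80
Stage 1 (14931→2430 µm, Wi₁=10.0): W₁ = 10·10.0·(0.020286 − 0.008184) = 1.2102 kWh/t
Stage 2 (2430→203 µm, Wi₂=11.1): W₂ = 10·11.1·(0.070186 − 0.020286) = 5.5389 kWh/t
W = W₁ + W₂ = 1.2102 + 5.5389 = 6.7491 kWh/t

W = 6.7491 kWh/t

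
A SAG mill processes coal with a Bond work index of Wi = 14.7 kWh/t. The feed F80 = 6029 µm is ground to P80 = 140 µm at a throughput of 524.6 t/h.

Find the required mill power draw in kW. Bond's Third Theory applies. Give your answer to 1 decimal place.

W_Bond = 10·Wi·(1/√P₈₀ − 1/√F₈₀)
W = 10·14.7·(1/√140 − 1/√6029) = 10·14.7·(0.071637) = 10.5306 kWh/t
Power = W × throughput = 10.5306 kWh/t × 524.6 t/h = 5524.3 kW

P = 5524.3 kW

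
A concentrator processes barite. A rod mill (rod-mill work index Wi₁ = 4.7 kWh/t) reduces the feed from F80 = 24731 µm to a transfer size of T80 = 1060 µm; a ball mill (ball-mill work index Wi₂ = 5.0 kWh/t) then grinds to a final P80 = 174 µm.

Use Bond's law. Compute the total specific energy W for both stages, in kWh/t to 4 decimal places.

W = 3.3995 kWh/t

W = 10·Wi·[P80^(−½) − F80^(−½)]
Stage 1 (24731→1060 µm, Wi₁=4.7): W₁ = 10·4.7·(0.030715 − 0.006359) = 1.1447 kWh/t
Stage 2 (1060→174 µm, Wi₂=5.0): W₂ = 10·5.0·(0.075810 − 0.030715) = 2.2548 kWh/t
W = W₁ + W₂ = 1.1447 + 2.2548 = 3.3995 kWh/t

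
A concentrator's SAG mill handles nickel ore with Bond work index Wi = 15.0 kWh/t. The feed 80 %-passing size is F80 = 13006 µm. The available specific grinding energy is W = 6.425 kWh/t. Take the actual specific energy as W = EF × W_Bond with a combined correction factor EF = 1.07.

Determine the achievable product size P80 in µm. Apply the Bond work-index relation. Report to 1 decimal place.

P80 = 419.9 µm

W = 10·Wi·(P80^(-½) − F80^(-½))
W_Bond = W / EF = 6.425 / 1.07 = 6.0047 kWh/t
⇒ 1/√P80 = W_Bond/(10 Wi) + 1/√F80
  = 6.0047/(10·15.0) + 1/√13006 = 0.040031 + 0.008769 = 0.048800
P80 = (1/0.048800)² = 20.4919² = 419.92 µm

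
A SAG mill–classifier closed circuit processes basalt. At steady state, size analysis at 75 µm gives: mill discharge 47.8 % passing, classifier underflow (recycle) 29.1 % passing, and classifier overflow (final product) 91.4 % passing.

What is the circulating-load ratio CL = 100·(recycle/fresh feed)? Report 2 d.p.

CL = 233.16 %

Mass balance on the −75 µm fraction:
r = (o − d)/(d − u)
r = (91.4 − 47.8)/(47.8 − 29.1) = 43.6/18.7 = 2.3316
CL = 100·r = 233.16 %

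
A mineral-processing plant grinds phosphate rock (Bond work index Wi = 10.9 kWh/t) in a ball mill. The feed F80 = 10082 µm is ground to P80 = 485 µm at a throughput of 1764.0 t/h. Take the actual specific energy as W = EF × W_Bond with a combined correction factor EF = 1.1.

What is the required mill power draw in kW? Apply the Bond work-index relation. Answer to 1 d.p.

W = 10 Wi / √P80 − 10 Wi / √F80
W = 10·10.9·(1/√485 − 1/√10082) = 10·10.9·(0.035448) = 3.8639 kWh/t
Corrected W = EF·W_Bond = 1.1·3.8639 = 4.2503 kWh/t
Power = W × throughput = 4.2503 kWh/t × 1764.0 t/h = 7497.5 kW

P = 7497.5 kW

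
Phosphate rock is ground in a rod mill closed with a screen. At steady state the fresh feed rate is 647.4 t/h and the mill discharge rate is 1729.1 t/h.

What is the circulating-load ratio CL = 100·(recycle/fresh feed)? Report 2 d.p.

Discharge = new feed + return, hence
R = M − F = 1729.1 − 647.4 = 1081.7 t/h
CL = 100·R/F = 100·1081.7/647.4 = 167.08 %

CL = 167.08 %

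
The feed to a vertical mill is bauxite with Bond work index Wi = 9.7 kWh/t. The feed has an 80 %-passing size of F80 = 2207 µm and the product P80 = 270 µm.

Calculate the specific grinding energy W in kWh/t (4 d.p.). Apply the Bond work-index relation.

W = 3.8385 kWh/t

W = 10 Wi / √P80 − 10 Wi / √F80
1/√270 = 0.060858;  1/√2207 = 0.021286
W = 10·9.7·(0.060858 − 0.021286) = 3.8385 kWh/t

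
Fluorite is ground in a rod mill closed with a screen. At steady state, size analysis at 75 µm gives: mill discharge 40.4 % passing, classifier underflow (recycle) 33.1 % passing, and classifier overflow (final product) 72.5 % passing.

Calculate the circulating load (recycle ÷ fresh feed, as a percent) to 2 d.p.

CL = 439.73 %

Balance %-passing 75 µm (r = R/F):
Fd + Rd = Ru + Fo ⇒ R/F = (o−d)/(d−u)
r = (72.5 − 40.4)/(40.4 − 33.1) = 32.1/7.3 = 4.3973
CL = 100·r = 439.73 %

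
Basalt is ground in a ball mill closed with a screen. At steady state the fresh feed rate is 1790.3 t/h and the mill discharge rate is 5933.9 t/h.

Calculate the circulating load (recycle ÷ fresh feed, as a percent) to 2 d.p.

CL = 231.45 %

M = F + R at steady state, so:
R = M − F = 5933.9 − 1790.3 = 4143.6 t/h
CL = 100·R/F = 100·4143.6/1790.3 = 231.45 %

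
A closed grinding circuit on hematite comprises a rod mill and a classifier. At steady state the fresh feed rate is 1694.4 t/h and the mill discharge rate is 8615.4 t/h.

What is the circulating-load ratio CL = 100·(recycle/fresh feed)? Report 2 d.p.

CL = 408.46 %

M = F + R at steady state, so:
R = M − F = 8615.4 − 1694.4 = 6921.0 t/h
CL = 100·R/F = 100·6921.0/1694.4 = 408.46 %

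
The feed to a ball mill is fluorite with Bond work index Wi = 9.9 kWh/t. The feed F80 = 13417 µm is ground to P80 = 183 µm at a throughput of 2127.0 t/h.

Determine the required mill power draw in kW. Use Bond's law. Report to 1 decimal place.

P = 13748.1 kW

W = 10·Wi·(P80^(-½) − F80^(-½))
W = 10·9.9·(1/√183 − 1/√13417) = 10·9.9·(0.065289) = 6.4636 kWh/t
P_mill = W·ṁ = 6.4636·2127.0 = 13748.1 kW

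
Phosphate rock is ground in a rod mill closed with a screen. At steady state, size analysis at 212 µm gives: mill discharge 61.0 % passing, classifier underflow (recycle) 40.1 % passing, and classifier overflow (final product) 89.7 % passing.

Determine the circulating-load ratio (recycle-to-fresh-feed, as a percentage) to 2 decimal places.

CL = 137.32 %

Two-product formula at 212 µm:
(1+r)d = ru + o → r = (o−d)/(d−u)
r = (89.7 − 61.0)/(61.0 − 40.1) = 28.7/20.9 = 1.3732
CL = 100·r = 137.32 %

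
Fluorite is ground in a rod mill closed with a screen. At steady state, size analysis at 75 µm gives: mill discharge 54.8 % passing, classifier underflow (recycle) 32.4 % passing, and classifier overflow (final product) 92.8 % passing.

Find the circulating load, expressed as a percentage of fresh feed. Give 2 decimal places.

Mass balance on the −75 µm fraction:
(1+r)·d = r·u + o ⇒ r = (o−d)/(d−u)
r = (92.8 − 54.8)/(54.8 − 32.4) = 38.0/22.4 = 1.6964
CL = 100·r = 169.64 %

CL = 169.64 %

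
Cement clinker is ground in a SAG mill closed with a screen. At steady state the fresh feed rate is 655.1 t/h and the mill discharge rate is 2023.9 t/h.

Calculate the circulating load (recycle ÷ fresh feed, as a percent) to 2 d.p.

M = F + R at steady state, so:
R = M − F = 2023.9 − 655.1 = 1368.8 t/h
CL = 100·R/F = 100·1368.8/655.1 = 208.95 %

CL = 208.95 %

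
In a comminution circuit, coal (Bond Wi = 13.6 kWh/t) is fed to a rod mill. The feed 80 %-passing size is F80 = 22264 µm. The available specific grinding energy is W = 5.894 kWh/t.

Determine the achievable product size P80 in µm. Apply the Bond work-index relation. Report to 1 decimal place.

W = 10 Wi (P80^-0.5 − F80^-0.5)
⇒ 1/√P80 = W/(10 Wi) + 1/√F80
  = 5.8940/(10·13.6) + 1/√22264 = 0.043338 + 0.006702 = 0.050040
P80 = (1/0.050040)² = 19.9840² = 399.36 µm

P80 = 399.4 µm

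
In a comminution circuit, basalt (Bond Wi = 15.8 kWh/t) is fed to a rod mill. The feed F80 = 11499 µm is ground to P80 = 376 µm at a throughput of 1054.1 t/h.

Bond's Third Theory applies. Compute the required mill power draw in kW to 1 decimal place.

P = 7035.9 kW

W_Bond = 10·Wi·(1/√P₈₀ − 1/√F₈₀)
W = 10·15.8·(1/√376 − 1/√11499) = 10·15.8·(0.042246) = 6.6748 kWh/t
Mill draw = 6.6748 × 1054.1 = 7035.9 kW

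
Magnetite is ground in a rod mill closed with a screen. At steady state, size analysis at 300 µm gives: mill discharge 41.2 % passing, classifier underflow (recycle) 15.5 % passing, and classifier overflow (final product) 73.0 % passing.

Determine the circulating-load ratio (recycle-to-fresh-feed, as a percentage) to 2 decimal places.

CL = 123.74 %

Two-product formula at 300 µm:
d + r·d = r·u + o → r(d−u) = o−d
r = (73.0 − 41.2)/(41.2 − 15.5) = 31.8/25.7 = 1.2374
CL = 100·r = 123.74 %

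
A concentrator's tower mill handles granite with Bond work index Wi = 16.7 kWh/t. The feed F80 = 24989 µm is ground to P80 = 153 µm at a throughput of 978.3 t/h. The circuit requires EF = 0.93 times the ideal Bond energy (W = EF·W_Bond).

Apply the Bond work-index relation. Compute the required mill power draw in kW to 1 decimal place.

P = 11322.4 kW

W = 10 Wi / √P80 − 10 Wi / √F80
W = 10·16.7·(1/√153 − 1/√24989) = 10·16.7·(0.074519) = 12.4447 kWh/t
Corrected W = EF·W_Bond = 0.93·12.4447 = 11.5736 kWh/t
P_mill = W·ṁ = 11.5736·978.3 = 11322.4 kW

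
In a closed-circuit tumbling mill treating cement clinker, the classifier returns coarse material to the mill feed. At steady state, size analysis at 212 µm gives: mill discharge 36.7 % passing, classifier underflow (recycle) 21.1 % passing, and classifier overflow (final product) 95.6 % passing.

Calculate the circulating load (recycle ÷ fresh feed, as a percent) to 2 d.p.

CL = 377.56 %

Two-product formula at 212 µm:
r = (o − d)/(d − u)
r = (95.6 − 36.7)/(36.7 − 21.1) = 58.9/15.6 = 3.7756
CL = 100·r = 377.56 %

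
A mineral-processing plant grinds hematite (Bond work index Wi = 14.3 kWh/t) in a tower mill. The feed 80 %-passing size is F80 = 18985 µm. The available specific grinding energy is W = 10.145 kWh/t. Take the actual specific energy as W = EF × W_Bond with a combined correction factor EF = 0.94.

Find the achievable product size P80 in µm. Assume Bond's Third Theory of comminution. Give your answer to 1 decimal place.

P80 = 146.1 µm

W = 10 Wi / √P80 − 10 Wi / √F80
W_Bond = W / EF = 10.145 / 0.94 = 10.7926 kWh/t
1/√P80 = 1/√F80 + W_Bond/(10·Wi)
  = 10.7926/(10·14.3) + 1/√18985 = 0.075472 + 0.007258 = 0.082730
P80 = (1/0.082730)² = 12.0875² = 146.11 µm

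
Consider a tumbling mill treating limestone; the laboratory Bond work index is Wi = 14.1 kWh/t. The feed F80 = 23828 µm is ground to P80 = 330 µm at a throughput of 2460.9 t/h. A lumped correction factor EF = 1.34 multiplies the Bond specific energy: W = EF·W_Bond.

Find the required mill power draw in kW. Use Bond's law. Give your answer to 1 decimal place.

W = 10·Wi·(P80^(-½) − F80^(-½))
W = 10·14.1·(1/√330 − 1/√23828) = 10·14.1·(0.048570) = 6.8484 kWh/t
W_actual = 1.34 × 6.8484 = 9.1768 kWh/t
Power = W × throughput = 9.1768 kWh/t × 2460.9 t/h = 22583.2 kW

P = 22583.2 kW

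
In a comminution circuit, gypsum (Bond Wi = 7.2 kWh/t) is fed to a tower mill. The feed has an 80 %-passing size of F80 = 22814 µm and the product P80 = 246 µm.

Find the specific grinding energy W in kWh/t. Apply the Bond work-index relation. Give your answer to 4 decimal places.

W_Bond = 10·Wi·(1/√P₈₀ − 1/√F₈₀)
1/√246 = 0.063758;  1/√22814 = 0.006621
W = 10·7.2·(0.063758 − 0.006621) = 4.1139 kWh/t

W = 4.1139 kWh/t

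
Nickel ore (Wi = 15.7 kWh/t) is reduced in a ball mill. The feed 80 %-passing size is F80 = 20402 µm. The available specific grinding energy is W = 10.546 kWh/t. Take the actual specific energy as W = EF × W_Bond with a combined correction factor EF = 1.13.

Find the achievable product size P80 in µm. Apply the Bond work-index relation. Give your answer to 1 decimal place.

W = 10 Wi (P80^-0.5 − F80^-0.5)
W_Bond = W / EF = 10.546 / 1.13 = 9.3327 kWh/t
1/√P80 = 1/√F80 + W_Bond/(10·Wi)
  = 9.3327/(10·15.7) + 1/√20402 = 0.059444 + 0.007001 = 0.066445
P80 = (1/0.066445)² = 15.0500² = 226.50 µm

P80 = 226.5 µm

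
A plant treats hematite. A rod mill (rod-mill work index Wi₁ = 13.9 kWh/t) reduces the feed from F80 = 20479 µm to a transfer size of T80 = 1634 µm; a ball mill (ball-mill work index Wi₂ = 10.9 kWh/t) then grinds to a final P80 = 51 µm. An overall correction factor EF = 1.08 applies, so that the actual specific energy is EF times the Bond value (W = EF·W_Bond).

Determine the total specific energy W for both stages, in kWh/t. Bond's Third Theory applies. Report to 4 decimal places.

W = 16.2366 kWh/t

Bond: W = 10·Wi·(1/√P80 − 1/√F80)
Stage 1 (20479→1634 µm, Wi₁=13.9): W₁ = 10·13.9·(0.024739 − 0.006988) = 2.4673 kWh/t
Stage 2 (1634→51 µm, Wi₂=10.9): W₂ = 10·10.9·(0.140028 − 0.024739) = 12.5666 kWh/t
W = W₁ + W₂ = 2.4673 + 12.5666 = 15.0339 kWh/t
Corrected W = EF·W_Bond = 1.08·15.0339 = 16.2366 kWh/t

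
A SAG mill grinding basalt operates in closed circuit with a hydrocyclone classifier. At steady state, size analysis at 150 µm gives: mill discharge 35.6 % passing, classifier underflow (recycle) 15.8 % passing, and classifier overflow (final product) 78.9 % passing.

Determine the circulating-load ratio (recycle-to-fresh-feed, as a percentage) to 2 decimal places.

Let r = R/F. Size balance at 150 µm:
r = (o − d)/(d − u)
r = (78.9 − 35.6)/(35.6 − 15.8) = 43.3/19.8 = 2.1869
CL = 100·r = 218.69 %

CL = 218.69 %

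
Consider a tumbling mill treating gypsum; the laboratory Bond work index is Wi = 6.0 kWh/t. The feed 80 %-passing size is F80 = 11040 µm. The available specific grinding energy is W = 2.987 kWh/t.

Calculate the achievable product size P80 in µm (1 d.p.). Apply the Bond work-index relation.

W = 10·Wi·(P80^(-½) − F80^(-½))
1/√P80 = 1/√F80 + W/(10·Wi)
  = 2.9870/(10·6.0) + 1/√11040 = 0.049783 + 0.009517 = 0.059301
P80 = (1/0.059301)² = 16.8632² = 284.37 µm

P80 = 284.4 µm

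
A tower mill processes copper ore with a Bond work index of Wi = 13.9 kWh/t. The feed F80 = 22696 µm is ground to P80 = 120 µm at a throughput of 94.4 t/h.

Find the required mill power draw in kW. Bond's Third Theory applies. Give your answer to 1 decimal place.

P = 1110.7 kW

W = 10·Wi·(P80^(-½) − F80^(-½))
W = 10·13.9·(1/√120 − 1/√22696) = 10·13.9·(0.084649) = 11.7662 kWh/t
P = W·T = 11.7662·94.4 = 1110.7 kW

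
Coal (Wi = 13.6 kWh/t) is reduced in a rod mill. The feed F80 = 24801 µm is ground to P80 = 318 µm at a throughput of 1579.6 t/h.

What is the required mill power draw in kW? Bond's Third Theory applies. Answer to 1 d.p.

P = 10682.7 kW

W = 10 Wi / √P80 − 10 Wi / √F80
W = 10·13.6·(1/√318 − 1/√24801) = 10·13.6·(0.049727) = 6.7629 kWh/t
P = W·T = 6.7629·1579.6 = 10682.7 kW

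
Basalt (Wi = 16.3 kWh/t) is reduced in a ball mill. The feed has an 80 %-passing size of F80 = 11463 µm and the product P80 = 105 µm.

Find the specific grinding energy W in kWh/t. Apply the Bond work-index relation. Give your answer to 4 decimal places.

W = 14.3847 kWh/t

W = 10 Wi (P80^-0.5 − F80^-0.5)
1/√105 = 0.097590;  1/√11463 = 0.009340
W = 10·16.3·(0.097590 − 0.009340) = 14.3847 kWh/t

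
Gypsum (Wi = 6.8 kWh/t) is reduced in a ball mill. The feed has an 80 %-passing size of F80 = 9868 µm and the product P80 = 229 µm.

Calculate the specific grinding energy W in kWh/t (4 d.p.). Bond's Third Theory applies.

W = 3.8090 kWh/t

W = 10·Wi·(P80^(-½) − F80^(-½))
1/√229 = 0.066082;  1/√9868 = 0.010067
W = 10·6.8·(0.066082 − 0.010067) = 3.8090 kWh/t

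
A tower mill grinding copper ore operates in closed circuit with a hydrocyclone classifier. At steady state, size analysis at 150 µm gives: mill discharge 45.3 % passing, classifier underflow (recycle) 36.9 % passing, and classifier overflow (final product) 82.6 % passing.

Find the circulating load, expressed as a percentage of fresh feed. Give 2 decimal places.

CL = 444.05 %

Two-product formula at 150 µm:
(1+r)·d = r·u + o ⇒ r = (o−d)/(d−u)
r = (82.6 − 45.3)/(45.3 − 36.9) = 37.3/8.4 = 4.4405
CL = 100·r = 444.05 %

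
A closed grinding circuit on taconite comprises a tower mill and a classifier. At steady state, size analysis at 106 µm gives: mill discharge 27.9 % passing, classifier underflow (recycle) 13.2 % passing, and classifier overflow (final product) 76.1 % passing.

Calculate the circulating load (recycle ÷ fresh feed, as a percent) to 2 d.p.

CL = 327.89 %

Two-product formula at 106 µm:
(1+r)d = ru + o → r = (o−d)/(d−u)
r = (76.1 − 27.9)/(27.9 − 13.2) = 48.2/14.7 = 3.2789
CL = 100·r = 327.89 %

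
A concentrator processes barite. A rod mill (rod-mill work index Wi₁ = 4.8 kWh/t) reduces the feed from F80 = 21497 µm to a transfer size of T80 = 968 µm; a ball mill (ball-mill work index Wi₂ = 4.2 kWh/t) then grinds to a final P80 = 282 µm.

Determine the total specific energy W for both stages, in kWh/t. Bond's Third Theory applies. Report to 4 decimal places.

W = 2.3665 kWh/t

W_Bond = 10·Wi·(1/√P₈₀ − 1/√F₈₀)
Stage 1 (21497→968 µm, Wi₁=4.8): W₁ = 10·4.8·(0.032141 − 0.006820) = 1.2154 kWh/t
Stage 2 (968→282 µm, Wi₂=4.2): W₂ = 10·4.2·(0.059549 − 0.032141) = 1.1511 kWh/t
W = W₁ + W₂ = 1.2154 + 1.1511 = 2.3665 kWh/t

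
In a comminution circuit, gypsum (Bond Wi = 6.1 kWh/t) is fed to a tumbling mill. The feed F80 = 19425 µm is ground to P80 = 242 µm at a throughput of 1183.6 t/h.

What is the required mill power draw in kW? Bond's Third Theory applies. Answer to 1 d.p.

P = 4123.1 kW

Bond: W = 10·Wi·(1/√P80 − 1/√F80)
W = 10·6.1·(1/√242 − 1/√19425) = 10·6.1·(0.057107) = 3.4836 kWh/t
P = W·T = 3.4836·1183.6 = 4123.1 kW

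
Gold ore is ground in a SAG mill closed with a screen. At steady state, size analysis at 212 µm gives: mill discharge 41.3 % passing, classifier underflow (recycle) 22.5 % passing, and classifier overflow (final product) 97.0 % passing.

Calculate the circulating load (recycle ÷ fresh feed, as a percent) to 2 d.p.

CL = 296.28 %

Classifier node, passing 212 µm:
d + r·d = r·u + o → r(d−u) = o−d
r = (97.0 − 41.3)/(41.3 − 22.5) = 55.7/18.8 = 2.9628
CL = 100·r = 296.28 %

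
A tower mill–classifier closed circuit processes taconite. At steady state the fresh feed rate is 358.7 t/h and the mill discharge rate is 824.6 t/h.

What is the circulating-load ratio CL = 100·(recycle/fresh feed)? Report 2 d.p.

Mill node: discharge = fresh + recycle.
R = M − F = 824.6 − 358.7 = 465.9 t/h
CL = 100·R/F = 100·465.9/358.7 = 129.89 %

CL = 129.89 %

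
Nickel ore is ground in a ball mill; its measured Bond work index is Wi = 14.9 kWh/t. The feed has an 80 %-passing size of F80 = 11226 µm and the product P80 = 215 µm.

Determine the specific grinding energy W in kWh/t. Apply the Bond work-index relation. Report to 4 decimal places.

W = 8.7554 kWh/t

W_Bond = 10·Wi·(1/√P₈₀ − 1/√F₈₀)
1/√215 = 0.068199;  1/√11226 = 0.009438
W = 10·14.9·(0.068199 − 0.009438) = 8.7554 kWh/t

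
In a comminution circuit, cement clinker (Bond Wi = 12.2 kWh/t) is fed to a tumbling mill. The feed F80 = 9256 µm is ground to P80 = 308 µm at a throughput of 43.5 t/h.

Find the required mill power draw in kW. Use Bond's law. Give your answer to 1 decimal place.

P = 247.2 kW

Bond:  W = 10 Wi (1/√P − 1/√F)
W = 10·12.2·(1/√308 − 1/√9256) = 10·12.2·(0.046586) = 5.6835 kWh/t
Power = W × throughput = 5.6835 kWh/t × 43.5 t/h = 247.2 kW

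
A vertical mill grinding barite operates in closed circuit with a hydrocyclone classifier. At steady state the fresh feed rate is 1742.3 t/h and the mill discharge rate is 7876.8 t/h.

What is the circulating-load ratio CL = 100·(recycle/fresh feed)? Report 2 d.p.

Steady state: M = F + R.
R = M − F = 7876.8 − 1742.3 = 6134.5 t/h
CL = 100·R/F = 100·6134.5/1742.3 = 352.09 %

CL = 352.09 %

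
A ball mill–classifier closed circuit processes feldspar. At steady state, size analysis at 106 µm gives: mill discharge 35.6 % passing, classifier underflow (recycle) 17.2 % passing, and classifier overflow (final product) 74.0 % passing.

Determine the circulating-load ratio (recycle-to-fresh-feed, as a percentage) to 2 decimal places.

Two-product formula at 106 µm:
Fd + Rd = Ru + Fo ⇒ R/F = (o−d)/(d−u)
r = (74.0 − 35.6)/(35.6 − 17.2) = 38.4/18.4 = 2.0870
CL = 100·r = 208.70 %

CL = 208.70 %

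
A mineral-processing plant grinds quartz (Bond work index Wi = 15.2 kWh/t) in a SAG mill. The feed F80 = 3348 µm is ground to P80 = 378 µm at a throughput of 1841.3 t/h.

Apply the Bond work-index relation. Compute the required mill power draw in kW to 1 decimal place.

P = 9558.4 kW

W_Bond = 10·Wi·(1/√P₈₀ − 1/√F₈₀)
W = 10·15.2·(1/√378 − 1/√3348) = 10·15.2·(0.034152) = 5.1911 kWh/t
P = W·T = 5.1911·1841.3 = 9558.4 kW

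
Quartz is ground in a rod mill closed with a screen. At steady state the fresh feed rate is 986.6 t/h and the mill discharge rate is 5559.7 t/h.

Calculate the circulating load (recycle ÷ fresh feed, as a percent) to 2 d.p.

M = F + R at steady state, so:
R = M − F = 5559.7 − 986.6 = 4573.1 t/h
CL = 100·R/F = 100·4573.1/986.6 = 463.52 %

CL = 463.52 %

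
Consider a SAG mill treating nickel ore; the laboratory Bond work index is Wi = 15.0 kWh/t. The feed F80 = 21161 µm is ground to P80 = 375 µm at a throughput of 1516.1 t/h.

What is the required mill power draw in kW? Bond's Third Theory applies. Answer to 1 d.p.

W_Bond = 10·Wi·(1/√P₈₀ − 1/√F₈₀)
W = 10·15.0·(1/√375 − 1/√21161) = 10·15.0·(0.044765) = 6.7148 kWh/t
Mill draw = 6.7148 × 1516.1 = 10180.3 kW

P = 10180.3 kW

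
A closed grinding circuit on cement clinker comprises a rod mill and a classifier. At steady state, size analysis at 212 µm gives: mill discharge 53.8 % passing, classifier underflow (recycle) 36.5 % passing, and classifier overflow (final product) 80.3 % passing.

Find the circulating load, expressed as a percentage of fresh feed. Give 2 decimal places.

CL = 153.18 %

Balance %-passing 212 µm (r = R/F):
(1+r)d = ru + o → r = (o−d)/(d−u)
r = (80.3 − 53.8)/(53.8 − 36.5) = 26.5/17.3 = 1.5318
CL = 100·r = 153.18 %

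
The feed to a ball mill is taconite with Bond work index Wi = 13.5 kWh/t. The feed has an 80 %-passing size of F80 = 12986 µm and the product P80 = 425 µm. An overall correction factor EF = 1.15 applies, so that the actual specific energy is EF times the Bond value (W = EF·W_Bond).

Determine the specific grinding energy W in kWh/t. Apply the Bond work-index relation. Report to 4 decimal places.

W = 10·Wi·(P80^(-½) − F80^(-½))
1/√425 = 0.048507;  1/√12986 = 0.008775
W = 10·13.5·(0.048507 − 0.008775) = 5.3638 kWh/t
Apply correction: 5.3638 × 1.15 = 6.1684 kWh/t

W = 6.1684 kWh/t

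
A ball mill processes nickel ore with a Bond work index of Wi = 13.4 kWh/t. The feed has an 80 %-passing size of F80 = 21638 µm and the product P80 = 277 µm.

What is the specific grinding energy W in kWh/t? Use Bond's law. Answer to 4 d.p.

W = 7.1403 kWh/t

W_Bond = 10·Wi·(1/√P₈₀ − 1/√F₈₀)
1/√277 = 0.060084;  1/√21638 = 0.006798
W = 10·13.4·(0.060084 − 0.006798) = 7.1403 kWh/t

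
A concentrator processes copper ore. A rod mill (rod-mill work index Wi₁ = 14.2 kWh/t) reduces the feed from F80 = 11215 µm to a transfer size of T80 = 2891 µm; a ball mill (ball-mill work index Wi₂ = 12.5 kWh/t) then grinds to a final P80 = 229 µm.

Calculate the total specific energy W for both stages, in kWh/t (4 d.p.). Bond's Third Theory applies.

W = 10·Wi·[P80^(−½) − F80^(−½)]
Stage 1 (11215→2891 µm, Wi₁=14.2): W₁ = 10·14.2·(0.018598 − 0.009443) = 1.3001 kWh/t
Stage 2 (2891→229 µm, Wi₂=12.5): W₂ = 10·12.5·(0.066082 − 0.018598) = 5.9354 kWh/t
W = W₁ + W₂ = 1.3001 + 5.9354 = 7.2355 kWh/t

W = 7.2355 kWh/t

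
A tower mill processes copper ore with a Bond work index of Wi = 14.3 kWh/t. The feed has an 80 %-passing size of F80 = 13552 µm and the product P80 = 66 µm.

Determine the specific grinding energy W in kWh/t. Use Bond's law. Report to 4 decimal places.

W_Bond = 10·Wi·(1/√P₈₀ − 1/√F₈₀)
1/√66 = 0.123091;  1/√13552 = 0.008590
W = 10·14.3·(0.123091 − 0.008590) = 16.3737 kWh/t

W = 16.3737 kWh/t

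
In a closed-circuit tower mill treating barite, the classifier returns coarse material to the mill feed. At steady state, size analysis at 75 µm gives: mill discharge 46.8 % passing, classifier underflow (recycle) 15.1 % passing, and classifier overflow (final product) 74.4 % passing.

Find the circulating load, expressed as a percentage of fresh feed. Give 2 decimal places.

Classifier node, passing 75 µm:
(1+r)·d = r·u + o ⇒ r = (o−d)/(d−u)
r = (74.4 − 46.8)/(46.8 − 15.1) = 27.6/31.7 = 0.8707
CL = 100·r = 87.07 %

CL = 87.07 %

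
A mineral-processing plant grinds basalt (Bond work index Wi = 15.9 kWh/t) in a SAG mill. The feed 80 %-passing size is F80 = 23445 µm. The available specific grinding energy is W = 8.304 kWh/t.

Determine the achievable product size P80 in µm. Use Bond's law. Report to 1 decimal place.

W = 10 Wi (P80^-0.5 − F80^-0.5)
P80^(−½) = W/(10 Wi) + F80^(−½)
  = 8.3040/(10·15.9) + 1/√23445 = 0.052226 + 0.006531 = 0.058757
P80 = (1/0.058757)² = 17.0191² = 289.65 µm

P80 = 289.7 µm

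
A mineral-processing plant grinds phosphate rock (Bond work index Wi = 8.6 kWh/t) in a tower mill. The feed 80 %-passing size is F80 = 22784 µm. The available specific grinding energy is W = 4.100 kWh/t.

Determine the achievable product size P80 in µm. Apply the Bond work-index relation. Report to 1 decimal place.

P80 = 339.2 µm

W = 10·Wi·[P80^(−½) − F80^(−½)]
P80^-0.5 = F80^-0.5 + W/(10 Wi)
  = 4.1000/(10·8.6) + 1/√22784 = 0.047674 + 0.006625 = 0.054299
P80 = (1/0.054299)² = 18.4164² = 339.16 µm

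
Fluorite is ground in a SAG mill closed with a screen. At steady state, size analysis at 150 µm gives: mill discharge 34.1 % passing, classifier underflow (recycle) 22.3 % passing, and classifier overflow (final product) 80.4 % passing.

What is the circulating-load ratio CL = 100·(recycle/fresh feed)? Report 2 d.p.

CL = 392.37 %

Balance %-passing 150 µm (r = R/F):
r = (o − d)/(d − u)
r = (80.4 − 34.1)/(34.1 − 22.3) = 46.3/11.8 = 3.9237
CL = 100·r = 392.37 %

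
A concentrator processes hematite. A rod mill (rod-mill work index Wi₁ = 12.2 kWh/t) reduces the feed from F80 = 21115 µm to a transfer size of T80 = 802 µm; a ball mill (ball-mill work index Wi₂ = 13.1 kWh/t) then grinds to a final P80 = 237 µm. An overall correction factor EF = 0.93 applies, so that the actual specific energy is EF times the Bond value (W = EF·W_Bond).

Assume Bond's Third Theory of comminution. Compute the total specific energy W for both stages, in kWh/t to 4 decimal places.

Bond: W = 10·Wi·(1/√P80 − 1/√F80)
Stage 1 (21115→802 µm, Wi₁=12.2): W₁ = 10·12.2·(0.035311 − 0.006882) = 3.4684 kWh/t
Stage 2 (802→237 µm, Wi₂=13.1): W₂ = 10·13.1·(0.064957 − 0.035311) = 3.8836 kWh/t
W = W₁ + W₂ = 3.4684 + 3.8836 = 7.3520 kWh/t
Corrected W = EF·W_Bond = 0.93·7.3520 = 6.8373 kWh/t

W = 6.8373 kWh/t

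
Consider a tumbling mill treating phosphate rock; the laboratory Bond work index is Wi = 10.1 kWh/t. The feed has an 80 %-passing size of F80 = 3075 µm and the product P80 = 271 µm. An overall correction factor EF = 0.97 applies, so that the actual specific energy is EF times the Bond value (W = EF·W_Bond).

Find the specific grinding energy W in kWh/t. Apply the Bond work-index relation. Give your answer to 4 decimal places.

W = 4.1845 kWh/t

W = 10 Wi (P80^-0.5 − F80^-0.5)
1/√271 = 0.060746;  1/√3075 = 0.018033
W = 10·10.1·(0.060746 − 0.018033) = 4.3139 kWh/t
W_actual = 0.97 × 4.3139 = 4.1845 kWh/t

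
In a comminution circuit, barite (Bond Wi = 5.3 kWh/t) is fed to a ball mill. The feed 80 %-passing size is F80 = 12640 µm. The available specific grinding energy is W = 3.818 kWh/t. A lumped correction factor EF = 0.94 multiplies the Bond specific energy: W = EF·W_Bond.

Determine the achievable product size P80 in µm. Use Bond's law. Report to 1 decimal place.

P80 = 136.7 µm

W_Bond = 10·Wi·(1/√P₈₀ − 1/√F₈₀)
W_Bond = W / EF = 3.818 / 0.94 = 4.0617 kWh/t
P80^(−½) = W_Bond/(10 Wi) + F80^(−½)
  = 4.0617/(10·5.3) + 1/√12640 = 0.076636 + 0.008895 = 0.085530
P80 = (1/0.085530)² = 11.6917² = 136.70 µm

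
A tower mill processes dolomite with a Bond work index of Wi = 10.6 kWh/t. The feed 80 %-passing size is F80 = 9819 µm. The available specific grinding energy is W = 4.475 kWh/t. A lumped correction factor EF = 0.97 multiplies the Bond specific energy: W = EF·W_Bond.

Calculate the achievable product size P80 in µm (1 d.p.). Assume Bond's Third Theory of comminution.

P80 = 347.9 µm

Bond:  W = 10 Wi (1/√P − 1/√F)
W_Bond = W / EF = 4.475 / 0.97 = 4.6134 kWh/t
P80^-0.5 = F80^-0.5 + W_Bond/(10 Wi)
  = 4.6134/(10·10.6) + 1/√9819 = 0.043523 + 0.010092 = 0.053614
P80 = (1/0.053614)² = 18.6517² = 347.89 µm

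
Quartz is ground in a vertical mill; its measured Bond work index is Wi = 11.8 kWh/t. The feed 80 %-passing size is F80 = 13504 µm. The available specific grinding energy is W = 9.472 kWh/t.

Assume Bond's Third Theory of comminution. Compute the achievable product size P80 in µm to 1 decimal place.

Bond: W = 10·Wi·(1/√P80 − 1/√F80)
P80^-0.5 = F80^-0.5 + W/(10 Wi)
  = 9.4720/(10·11.8) + 1/√13504 = 0.080271 + 0.008605 = 0.088877
P80 = (1/0.088877)² = 11.2516² = 126.60 µm

P80 = 126.6 µm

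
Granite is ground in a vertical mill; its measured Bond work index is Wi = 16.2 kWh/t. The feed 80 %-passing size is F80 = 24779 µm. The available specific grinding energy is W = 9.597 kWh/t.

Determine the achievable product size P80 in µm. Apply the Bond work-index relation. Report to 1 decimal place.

P80 = 232.4 µm

W_Bond = 10·Wi·(1/√P₈₀ − 1/√F₈₀)
P80^-0.5 = F80^-0.5 + W/(10 Wi)
  = 9.5970/(10·16.2) + 1/√24779 = 0.059241 + 0.006353 = 0.065593
P80 = (1/0.065593)² = 15.2454² = 232.42 µm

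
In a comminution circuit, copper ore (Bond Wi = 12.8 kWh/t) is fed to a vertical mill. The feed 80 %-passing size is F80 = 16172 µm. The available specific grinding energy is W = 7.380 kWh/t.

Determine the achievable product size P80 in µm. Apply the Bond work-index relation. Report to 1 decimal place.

P80 = 232.9 µm

W = 10 Wi / √P80 − 10 Wi / √F80
P80^-0.5 = F80^-0.5 + W/(10 Wi)
  = 7.3800/(10·12.8) + 1/√16172 = 0.057656 + 0.007864 = 0.065520
P80 = (1/0.065520)² = 15.2626² = 232.95 µm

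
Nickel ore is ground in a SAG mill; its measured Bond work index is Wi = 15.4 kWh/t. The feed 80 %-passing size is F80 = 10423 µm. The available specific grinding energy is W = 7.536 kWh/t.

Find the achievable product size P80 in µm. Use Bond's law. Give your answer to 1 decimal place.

P80 = 289.9 µm

W = 10 Wi (1/√P80 − 1/√F80)  [Bond]
⇒ 1/√P80 = W/(10 Wi) + 1/√F80
  = 7.5360/(10·15.4) + 1/√10423 = 0.048935 + 0.009795 = 0.058730
P80 = (1/0.058730)² = 17.0271² = 289.92 µm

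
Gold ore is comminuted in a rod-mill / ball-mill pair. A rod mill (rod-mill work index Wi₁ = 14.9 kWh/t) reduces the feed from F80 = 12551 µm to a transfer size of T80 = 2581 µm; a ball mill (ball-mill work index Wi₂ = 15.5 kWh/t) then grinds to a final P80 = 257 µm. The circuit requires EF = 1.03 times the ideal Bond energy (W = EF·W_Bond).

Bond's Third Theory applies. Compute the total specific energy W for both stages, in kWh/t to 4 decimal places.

W = 8.4672 kWh/t

W = 10 Wi (1/√P80 − 1/√F80)  [Bond]
Stage 1 (12551→2581 µm, Wi₁=14.9): W₁ = 10·14.9·(0.019684 − 0.008926) = 1.6029 kWh/t
Stage 2 (2581→257 µm, Wi₂=15.5): W₂ = 10·15.5·(0.062378 − 0.019684) = 6.6177 kWh/t
W = W₁ + W₂ = 1.6029 + 6.6177 = 8.2205 kWh/t
Apply correction: 8.2205 × 1.03 = 8.4672 kWh/t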